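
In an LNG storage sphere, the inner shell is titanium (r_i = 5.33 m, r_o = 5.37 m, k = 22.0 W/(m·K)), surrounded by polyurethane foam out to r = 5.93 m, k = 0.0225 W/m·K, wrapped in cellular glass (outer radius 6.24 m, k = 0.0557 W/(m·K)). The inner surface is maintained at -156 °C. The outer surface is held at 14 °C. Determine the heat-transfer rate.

Q = 2.29 kW

Series thermal resistances, inner to outer:
  R_titanium = (1/5.33 − 1/5.37)/(4πk) = 0.001398/(4π·22.0) = 5.055×10^-6 K/W
  R_polyurethane foam = (1/5.37 − 1/5.93)/(4πk) = 0.01759/(4π·0.0225) = 0.06220 K/W
  R_cellular glass = (1/5.93 − 1/6.24)/(4πk) = 0.008378/(4π·0.0557) = 0.01197 K/W
ΣR = 5.055×10^-6 + 0.06220 + 0.01197 = 0.07418 K/W
Q = ΔT/ΣR = (-156 °C − 14 °C)/0.07418 = -2290 W
(Negative Q ⇒ heat flows inward; heat gain = 2290 W.)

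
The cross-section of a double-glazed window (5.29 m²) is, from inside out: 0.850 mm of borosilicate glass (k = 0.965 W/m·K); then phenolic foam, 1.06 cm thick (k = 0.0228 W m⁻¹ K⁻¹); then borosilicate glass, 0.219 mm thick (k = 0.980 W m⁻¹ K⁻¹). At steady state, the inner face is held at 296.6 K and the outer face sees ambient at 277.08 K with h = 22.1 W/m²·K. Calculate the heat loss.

Treat each layer as a resistance in series:
  R_borosilicate glass = L/(kA) = 8.50×10^-4/(0.965·5.29) = 1.665×10^-4 K/W
  R_phenolic foam = L/(kA) = 0.0106/(0.0228·5.29) = 0.08789 K/W
  R_borosilicate glass = L/(kA) = 2.19×10^-4/(0.980·5.29) = 4.224×10^-5 K/W
  R_conv,out = 1/(hA) = 1/(22.1·5.29) = 0.008554 K/W
ΣR = 1.665×10^-4 + 0.08789 + 4.224×10^-5 + 0.008554 = 0.09665 K/W
Q = ΔT/ΣR = (296.6 K − 277.08 K)/0.09665 = 202 W

Q = 202 W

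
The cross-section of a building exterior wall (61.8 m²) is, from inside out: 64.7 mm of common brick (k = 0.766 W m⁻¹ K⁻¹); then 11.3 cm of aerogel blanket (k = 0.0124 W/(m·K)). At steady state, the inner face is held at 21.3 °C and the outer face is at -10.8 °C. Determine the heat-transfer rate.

Treat each layer as a resistance in series:
  R_common brick = L/(kA) = 0.0647/(0.766·61.8) = 0.001367 K/W
  R_aerogel blanket = L/(kA) = 0.113/(0.0124·61.8) = 0.1475 K/W
ΣR = 0.001367 + 0.1475 = 0.1489 K/W
Q = ΔT/ΣR = (21.3 °C − -10.8 °C)/0.1489 = 216 W

Q = 216 W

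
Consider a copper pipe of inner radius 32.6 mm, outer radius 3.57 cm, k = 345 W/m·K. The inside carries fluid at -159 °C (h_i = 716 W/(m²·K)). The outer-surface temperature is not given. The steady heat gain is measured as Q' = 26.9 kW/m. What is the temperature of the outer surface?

Series resistances:
  R'_conv,in = 1/(2πr h) = 1/(2π·0.0326·716) = 0.006819 m·K/W
  R'_copper = ln(0.0357/0.0326)/(2πk) = 0.09084/(2π·345) = 4.191×10^-5 m·K/W
ΣR = 0.006860 m·K/W
ΔT = Q'·ΣR = 26900 × 0.006860 = 184.5 K
Heat flows inward, so T_out = T_in + ΔT = -159 + 184.5 = 25.5 °C

T_out = 25.5 °C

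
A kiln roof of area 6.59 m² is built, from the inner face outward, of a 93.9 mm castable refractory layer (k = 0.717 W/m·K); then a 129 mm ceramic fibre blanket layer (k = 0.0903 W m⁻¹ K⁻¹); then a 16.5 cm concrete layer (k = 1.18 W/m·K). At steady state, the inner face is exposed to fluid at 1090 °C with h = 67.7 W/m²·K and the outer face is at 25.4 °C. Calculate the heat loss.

Q = 4090 W

Resistance network (inner→outer):
  R_conv,in = 1/(hA) = 1/(67.7·6.59) = 0.002241 K/W
  R_castable refractory = L/(kA) = 0.0939/(0.717·6.59) = 0.01987 K/W
  R_ceramic fibre blanket = L/(kA) = 0.129/(0.0903·6.59) = 0.2168 K/W
  R_concrete = L/(kA) = 0.165/(1.18·6.59) = 0.02122 K/W
ΣR = 0.002241 + 0.01987 + 0.2168 + 0.02122 = 0.2601 K/W
Q = ΔT/ΣR = (1090 °C − 25.4 °C)/0.2601 = 4090 W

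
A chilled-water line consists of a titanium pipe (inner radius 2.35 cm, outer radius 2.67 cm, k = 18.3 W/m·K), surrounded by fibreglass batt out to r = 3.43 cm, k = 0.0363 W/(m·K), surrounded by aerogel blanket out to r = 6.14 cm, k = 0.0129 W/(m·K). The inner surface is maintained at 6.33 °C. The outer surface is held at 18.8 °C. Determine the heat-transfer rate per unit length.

Series thermal resistances, inner to outer:
  R'_titanium = ln(0.0267/0.0235)/(2πk) = 0.1277/(2π·18.3) = 0.001110 m·K/W
  R'_fibreglass batt = ln(0.0343/0.0267)/(2πk) = 0.2505/(2π·0.0363) = 1.098 m·K/W
  R'_aerogel blanket = ln(0.0614/0.0343)/(2πk) = 0.5823/(2π·0.0129) = 7.184 m·K/W
ΣR = 0.001110 + 1.098 + 7.184 = 8.283 m·K/W
Q' = ΔT/ΣR = (6.33 °C − 18.8 °C)/8.283 = -1.51 W/m
(Negative Q' ⇒ heat flows inward; heat gain = 1.51 W/m.)

Q' = 1.51 W/m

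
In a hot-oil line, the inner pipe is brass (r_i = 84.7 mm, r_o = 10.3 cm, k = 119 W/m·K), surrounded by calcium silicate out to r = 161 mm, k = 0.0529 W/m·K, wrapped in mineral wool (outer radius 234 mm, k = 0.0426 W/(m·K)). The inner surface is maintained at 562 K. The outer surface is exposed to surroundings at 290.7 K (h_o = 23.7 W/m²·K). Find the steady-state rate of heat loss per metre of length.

Resistance network (inner→outer):
  R'_brass = ln(0.103/0.0847)/(2πk) = 0.1956/(2π·119) = 2.616×10^-4 m·K/W
  R'_calcium silicate = ln(0.161/0.103)/(2πk) = 0.4467/(2π·0.0529) = 1.344 m·K/W
  R'_mineral wool = ln(0.234/0.161)/(2πk) = 0.3739/(2π·0.0426) = 1.397 m·K/W
  R'_conv,out = 1/(2πr h) = 1/(2π·0.234·23.7) = 0.02870 m·K/W
ΣR = 2.616×10^-4 + 1.344 + 1.397 + 0.02870 = 2.770 m·K/W
Q' = ΔT/ΣR = (562 K − 290.7 K)/2.770 = 97.9 W/m

Q' = 97.9 W/m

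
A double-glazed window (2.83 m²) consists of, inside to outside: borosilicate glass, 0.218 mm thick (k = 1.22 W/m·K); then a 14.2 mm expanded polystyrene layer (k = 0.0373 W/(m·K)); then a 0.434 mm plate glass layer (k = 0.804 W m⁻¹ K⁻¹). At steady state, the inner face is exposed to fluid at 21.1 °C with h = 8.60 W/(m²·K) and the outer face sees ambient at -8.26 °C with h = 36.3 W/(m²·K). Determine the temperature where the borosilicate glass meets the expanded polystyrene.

T = 14.6 °C

Series thermal resistances, inner to outer:
  R_conv,in = 1/(hA) = 1/(8.60·2.83) = 0.04109 K/W
  R_borosilicate glass = L/(kA) = 2.18×10^-4/(1.22·2.83) = 6.314×10^-5 K/W
  R_expanded polystyrene = L/(kA) = 0.0142/(0.0373·2.83) = 0.1345 K/W
  R_plate glass = L/(kA) = 4.34×10^-4/(0.804·2.83) = 1.907×10^-4 K/W
  R_conv,out = 1/(hA) = 1/(36.3·2.83) = 0.009734 K/W
ΣR = 0.04109 + 6.314×10^-5 + 0.1345 + 1.907×10^-4 + 0.009734 = 0.1856 K/W
Q = ΔT/ΣR = (21.1 °C − -8.26 °C)/0.1856 = 158.2 W
From the inner boundary to the borosilicate glass/expanded polystyrene interface, ΣR_partial = 0.04115 K/W.
T_interface = T_in − Q·ΣR_partial = 21.1 °C − (158.2)(0.04115) = 14.6 °C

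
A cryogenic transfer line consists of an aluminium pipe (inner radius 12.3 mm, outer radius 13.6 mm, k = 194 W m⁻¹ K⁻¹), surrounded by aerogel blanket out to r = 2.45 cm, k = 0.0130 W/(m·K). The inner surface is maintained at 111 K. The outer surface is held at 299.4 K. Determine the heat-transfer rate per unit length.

Series thermal resistances, inner to outer:
  R'_aluminium = ln(0.0136/0.0123)/(2πk) = 0.1005/(2π·194) = 8.242×10^-5 m·K/W
  R'_aerogel blanket = ln(0.0245/0.0136)/(2πk) = 0.5886/(2π·0.0130) = 7.206 m·K/W
ΣR = 8.242×10^-5 + 7.206 = 7.206 m·K/W
Q' = ΔT/ΣR = (111 K − 299.4 K)/7.206 = -26.1 W/m
(Negative Q' ⇒ heat flows inward; heat gain = 26.1 W/m.)

Q' = 26.1 W/m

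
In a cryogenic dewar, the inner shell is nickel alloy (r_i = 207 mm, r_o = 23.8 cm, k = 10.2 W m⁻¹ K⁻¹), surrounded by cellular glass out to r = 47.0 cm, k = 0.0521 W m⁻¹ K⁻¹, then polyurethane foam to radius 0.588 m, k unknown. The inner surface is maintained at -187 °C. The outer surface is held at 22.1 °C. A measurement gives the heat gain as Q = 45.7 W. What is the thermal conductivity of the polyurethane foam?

k = 0.0242 W/m·K

ΣR = ΔT/Q = |-187 − 22.1|/45.7 = 4.575 K/W
Known resistances:
  R_nickel alloy = (1/0.207 − 1/0.238)/(4πk) = 0.6292/(4π·10.2) = 0.004909 K/W
  R_cellular glass = (1/0.238 − 1/0.470)/(4πk) = 2.074/(4π·0.0521) = 3.168 K/W
R_polyurethane foam = ΣR − ΣR_known = 4.575 − 3.173 = 1.402 K/W
(1/r₁−1/r₂)/(4πk) = 1.402 ⇒ k = 0.4270/(4π·1.402) = 0.0242 W/m·K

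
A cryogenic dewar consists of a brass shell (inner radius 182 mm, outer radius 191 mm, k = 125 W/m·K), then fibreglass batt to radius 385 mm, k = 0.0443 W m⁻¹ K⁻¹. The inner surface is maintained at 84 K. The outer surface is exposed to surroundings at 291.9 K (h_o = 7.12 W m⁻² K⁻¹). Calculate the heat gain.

Series thermal resistances, inner to outer:
  R_brass = (1/0.182 − 1/0.191)/(4πk) = 0.2589/(4π·125) = 1.648×10^-4 K/W
  R_fibreglass batt = (1/0.191 − 1/0.385)/(4πk) = 2.638/(4π·0.0443) = 4.739 K/W
  R_conv,out = 1/(4πr²h) = 1/(4π·0.385²·7.12) = 0.07540 K/W
ΣR = 1.648×10^-4 + 4.739 + 0.07540 = 4.815 K/W
Q = ΔT/ΣR = (84 K − 291.9 K)/4.815 = -43.2 W
(Negative Q ⇒ heat flows inward; heat gain = 43.2 W.)

Q = 43.2 W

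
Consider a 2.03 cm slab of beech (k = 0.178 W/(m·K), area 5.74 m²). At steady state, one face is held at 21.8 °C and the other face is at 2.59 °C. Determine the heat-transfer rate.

Q = 967 W

Q = kA·ΔT/L = 0.178 × 5.74 × |21.8 °C − 2.59 °C| / 0.0203 = 967 W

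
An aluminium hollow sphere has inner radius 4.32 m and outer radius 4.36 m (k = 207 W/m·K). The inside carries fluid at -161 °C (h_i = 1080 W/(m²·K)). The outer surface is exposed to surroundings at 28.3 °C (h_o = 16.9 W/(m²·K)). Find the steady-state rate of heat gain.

Series thermal resistances, inner to outer:
  R_conv,in = 1/(4πr²h) = 1/(4π·4.32²·1080) = 3.948×10^-6 K/W
  R_aluminium = (1/4.32 − 1/4.36)/(4πk) = 0.002124/(4π·207) = 8.164×10^-7 K/W
  R_conv,out = 1/(4πr²h) = 1/(4π·4.36²·16.9) = 2.477×10^-4 K/W
ΣR = 3.948×10^-6 + 8.164×10^-7 + 2.477×10^-4 = 2.525×10^-4 K/W
Q = ΔT/ΣR = (-161 °C − 28.3 °C)/2.525×10^-4 = -7.50×10^5 W
(Negative Q ⇒ heat flows inward; heat gain = 7.50×10^5 W.)

Q = 750 kW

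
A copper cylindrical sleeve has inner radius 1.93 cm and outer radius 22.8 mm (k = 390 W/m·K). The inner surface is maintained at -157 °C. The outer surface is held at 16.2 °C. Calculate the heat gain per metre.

Q' = 2550 kW/m

Q' = 2πk·ΔT/ln(r₂/r₁) = 2π × 390 × 173.2 / ln(0.0228/0.0193) = 2.55×10^6 W/m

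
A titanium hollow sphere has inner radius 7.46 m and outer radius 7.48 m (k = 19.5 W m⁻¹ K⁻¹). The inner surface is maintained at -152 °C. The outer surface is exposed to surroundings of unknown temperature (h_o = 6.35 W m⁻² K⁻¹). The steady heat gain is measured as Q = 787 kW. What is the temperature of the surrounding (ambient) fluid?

T_out = 25.4 °C

Sum the resistances:
  R_titanium = (1/7.46 − 1/7.48)/(4πk) = 3.584×10^-4/(4π·19.5) = 1.463×10^-6 K/W
  R_conv,out = 1/(4πr²h) = 1/(4π·7.48²·6.35) = 2.240×10^-4 K/W
ΣR = 2.254×10^-4 K/W
ΔT = Q·ΣR = 7.87×10^5 × 2.254×10^-4 = 177.4 K
Heat flows inward, so T_out = T_in + ΔT = -152 + 177.4 = 25.4 °C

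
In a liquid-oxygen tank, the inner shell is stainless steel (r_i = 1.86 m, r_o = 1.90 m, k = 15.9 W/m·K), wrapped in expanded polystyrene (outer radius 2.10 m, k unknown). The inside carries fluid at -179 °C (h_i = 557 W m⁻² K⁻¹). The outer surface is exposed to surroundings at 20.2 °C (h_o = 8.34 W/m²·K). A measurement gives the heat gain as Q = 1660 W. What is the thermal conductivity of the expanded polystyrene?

ΣR = ΔT/Q = |-179 − 20.2|/1660 = 0.1200 K/W
Known resistances:
  R_conv,in = 1/(4πr²h) = 1/(4π·1.86²·557) = 4.130×10^-5 K/W
  R_stainless steel = (1/1.86 − 1/1.90)/(4πk) = 0.01132/(4π·15.9) = 5.665×10^-5 K/W
  R_conv,out = 1/(4πr²h) = 1/(4π·2.10²·8.34) = 0.002164 K/W
R_expanded polystyrene = ΣR − ΣR_known = 0.1200 − 0.002262 = 0.1177 K/W
(1/r₁−1/r₂)/(4πk) = 0.1177 ⇒ k = 0.05013/(4π·0.1177) = 0.0339 W/m·K

k = 0.0339 W/m·K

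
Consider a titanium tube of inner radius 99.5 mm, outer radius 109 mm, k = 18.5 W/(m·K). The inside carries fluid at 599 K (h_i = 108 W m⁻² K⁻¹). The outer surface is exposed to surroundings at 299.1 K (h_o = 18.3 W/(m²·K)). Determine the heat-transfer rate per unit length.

Q' = 3.14 kW/m

Series thermal resistances, inner to outer:
  R'_conv,in = 1/(2πr h) = 1/(2π·0.0995·108) = 0.01481 m·K/W
  R'_titanium = ln(0.109/0.0995)/(2πk) = 0.09119/(2π·18.5) = 7.845×10^-4 m·K/W
  R'_conv,out = 1/(2πr h) = 1/(2π·0.109·18.3) = 0.07979 m·K/W
ΣR = 0.01481 + 7.845×10^-4 + 0.07979 = 0.09538 m·K/W
Q' = ΔT/ΣR = (599 K − 299.1 K)/0.09538 = 3140 W/m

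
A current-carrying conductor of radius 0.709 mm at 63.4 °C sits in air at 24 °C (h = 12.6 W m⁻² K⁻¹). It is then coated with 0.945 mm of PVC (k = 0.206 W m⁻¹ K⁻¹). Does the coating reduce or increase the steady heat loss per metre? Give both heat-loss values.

Critical radius for a cylinder: r_cr = k/h = 0.0163 m = 1.63 cm.
Outer radius after coating: r₂ = 7.09×10^-4 + 9.45×10^-4 = 0.001654 m.
Since r₁ < r_cr and r₂ ≤ r_cr, the coating moves toward the maximum at r_cr — heat loss rises.
Bare: R = 1/(2πr₁h) = 17.82 m·K/W; Q = 39.4/17.82 = 2.21 W/m.
Coated: R = R_cond + R_conv = 8.291 m·K/W; Q = 39.4/8.291 = 4.75 W/m.

increases: 2.21 → 4.75 W/m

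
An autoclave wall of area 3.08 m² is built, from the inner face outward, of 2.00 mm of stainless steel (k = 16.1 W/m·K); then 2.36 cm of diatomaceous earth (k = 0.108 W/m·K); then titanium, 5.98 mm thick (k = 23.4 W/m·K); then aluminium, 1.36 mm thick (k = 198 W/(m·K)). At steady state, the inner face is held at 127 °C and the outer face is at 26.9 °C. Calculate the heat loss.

Q = 1410 W

Resistance network (inner→outer):
  R_stainless steel = L/(kA) = 0.00200/(16.1·3.08) = 4.033×10^-5 K/W
  R_diatomaceous earth = L/(kA) = 0.0236/(0.108·3.08) = 0.07095 K/W
  R_titanium = L/(kA) = 0.00598/(23.4·3.08) = 8.297×10^-5 K/W
  R_aluminium = L/(kA) = 0.00136/(198·3.08) = 2.230×10^-6 K/W
ΣR = 4.033×10^-5 + 0.07095 + 8.297×10^-5 + 2.230×10^-6 = 0.07108 K/W
Q = ΔT/ΣR = (127 °C − 26.9 °C)/0.07108 = 1410 W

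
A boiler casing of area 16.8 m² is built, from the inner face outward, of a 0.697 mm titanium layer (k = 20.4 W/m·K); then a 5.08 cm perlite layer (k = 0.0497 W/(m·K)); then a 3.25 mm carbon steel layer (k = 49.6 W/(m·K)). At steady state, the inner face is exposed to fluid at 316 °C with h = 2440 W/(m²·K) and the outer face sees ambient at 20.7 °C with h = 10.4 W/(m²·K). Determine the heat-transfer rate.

Series thermal resistances, inner to outer:
  R_conv,in = 1/(hA) = 1/(2440·16.8) = 2.440×10^-5 K/W
  R_titanium = L/(kA) = 6.97×10^-4/(20.4·16.8) = 2.034×10^-6 K/W
  R_perlite = L/(kA) = 0.0508/(0.0497·16.8) = 0.06084 K/W
  R_carbon steel = L/(kA) = 0.00325/(49.6·16.8) = 3.900×10^-6 K/W
  R_conv,out = 1/(hA) = 1/(10.4·16.8) = 0.005723 K/W
ΣR = 2.440×10^-5 + 2.034×10^-6 + 0.06084 + 3.900×10^-6 + 0.005723 = 0.06659 K/W
Q = ΔT/ΣR = (316 °C − 20.7 °C)/0.06659 = 4430 W

Q = 4.43 kW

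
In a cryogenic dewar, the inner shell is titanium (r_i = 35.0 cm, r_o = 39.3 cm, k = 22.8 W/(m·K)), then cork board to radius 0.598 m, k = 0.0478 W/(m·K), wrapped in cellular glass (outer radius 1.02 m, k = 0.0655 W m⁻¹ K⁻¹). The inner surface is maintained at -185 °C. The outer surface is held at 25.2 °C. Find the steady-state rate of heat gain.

Treat each layer as a resistance in series:
  R_titanium = (1/0.350 − 1/0.393)/(4πk) = 0.3126/(4π·22.8) = 0.001091 K/W
  R_cork board = (1/0.393 − 1/0.598)/(4πk) = 0.8723/(4π·0.0478) = 1.452 K/W
  R_cellular glass = (1/0.598 − 1/1.02)/(4πk) = 0.6918/(4π·0.0655) = 0.8405 K/W
ΣR = 0.001091 + 1.452 + 0.8405 = 2.294 K/W
Q = ΔT/ΣR = (-185 °C − 25.2 °C)/2.294 = -91.6 W
(Negative Q ⇒ heat flows inward; heat gain = 91.6 W.)

Q = 91.6 W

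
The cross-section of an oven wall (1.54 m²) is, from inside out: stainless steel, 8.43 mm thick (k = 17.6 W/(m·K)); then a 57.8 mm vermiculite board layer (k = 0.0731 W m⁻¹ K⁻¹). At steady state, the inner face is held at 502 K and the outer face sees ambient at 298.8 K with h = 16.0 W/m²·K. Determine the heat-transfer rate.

Q = 367 W

Treat each layer as a resistance in series:
  R_stainless steel = L/(kA) = 0.00843/(17.6·1.54) = 3.110×10^-4 K/W
  R_vermiculite board = L/(kA) = 0.0578/(0.0731·1.54) = 0.5134 K/W
  R_conv,out = 1/(hA) = 1/(16.0·1.54) = 0.04058 K/W
ΣR = 3.110×10^-4 + 0.5134 + 0.04058 = 0.5543 K/W
Q = ΔT/ΣR = (502 K − 298.8 K)/0.5543 = 367 W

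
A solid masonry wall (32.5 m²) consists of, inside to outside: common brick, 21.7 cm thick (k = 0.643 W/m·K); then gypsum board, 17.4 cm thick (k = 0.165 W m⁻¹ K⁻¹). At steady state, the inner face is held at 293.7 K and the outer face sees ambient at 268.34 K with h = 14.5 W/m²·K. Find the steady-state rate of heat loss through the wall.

Series thermal resistances, inner to outer:
  R_common brick = L/(kA) = 0.217/(0.643·32.5) = 0.01038 K/W
  R_gypsum board = L/(kA) = 0.174/(0.165·32.5) = 0.03245 K/W
  R_conv,out = 1/(hA) = 1/(14.5·32.5) = 0.002122 K/W
ΣR = 0.01038 + 0.03245 + 0.002122 = 0.04495 K/W
Q = ΔT/ΣR = (293.7 K − 268.34 K)/0.04495 = 564 W

Q = 564 W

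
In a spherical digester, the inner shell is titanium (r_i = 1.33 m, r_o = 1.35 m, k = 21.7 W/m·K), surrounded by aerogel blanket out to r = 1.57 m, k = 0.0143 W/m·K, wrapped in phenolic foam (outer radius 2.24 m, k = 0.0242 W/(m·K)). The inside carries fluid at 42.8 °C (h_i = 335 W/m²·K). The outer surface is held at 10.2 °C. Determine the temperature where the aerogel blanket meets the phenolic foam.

Resistance network (inner→outer):
  R_conv,in = 1/(4πr²h) = 1/(4π·1.33²·335) = 1.343×10^-4 K/W
  R_titanium = (1/1.33 − 1/1.35)/(4πk) = 0.01114/(4π·21.7) = 4.085×10^-5 K/W
  R_aerogel blanket = (1/1.35 − 1/1.57)/(4πk) = 0.1038/(4π·0.0143) = 0.5776 K/W
  R_phenolic foam = (1/1.57 − 1/2.24)/(4πk) = 0.1905/(4π·0.0242) = 0.6265 K/W
ΣR = 1.343×10^-4 + 4.085×10^-5 + 0.5776 + 0.6265 = 1.204 K/W
Q = ΔT/ΣR = (42.8 °C − 10.2 °C)/1.204 = 27.08 W
From the inner boundary to the aerogel blanket/phenolic foam interface, ΣR_partial = 0.5778 K/W.
T_interface = T_in − Q·ΣR_partial = 42.8 °C − (27.08)(0.5778) = 27.2 °C

T = 27.2 °C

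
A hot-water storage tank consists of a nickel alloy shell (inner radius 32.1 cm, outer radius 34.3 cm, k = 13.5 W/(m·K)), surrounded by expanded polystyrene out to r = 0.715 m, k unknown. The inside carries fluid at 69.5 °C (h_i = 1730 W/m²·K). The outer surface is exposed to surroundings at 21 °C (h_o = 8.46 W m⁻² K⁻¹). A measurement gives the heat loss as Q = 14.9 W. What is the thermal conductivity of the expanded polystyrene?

k = 0.0373 W/m·K

ΣR = ΔT/Q = |69.5 − 21|/14.9 = 3.255 K/W
Known resistances:
  R_conv,in = 1/(4πr²h) = 1/(4π·0.321²·1730) = 4.464×10^-4 K/W
  R_nickel alloy = (1/0.321 − 1/0.343)/(4πk) = 0.1998/(4π·13.5) = 0.001178 K/W
  R_conv,out = 1/(4πr²h) = 1/(4π·0.715²·8.46) = 0.01840 K/W
R_expanded polystyrene = ΣR − ΣR_known = 3.255 − 0.02002 = 3.235 K/W
(1/r₁−1/r₂)/(4πk) = 3.235 ⇒ k = 1.517/(4π·3.235) = 0.0373 W/m·K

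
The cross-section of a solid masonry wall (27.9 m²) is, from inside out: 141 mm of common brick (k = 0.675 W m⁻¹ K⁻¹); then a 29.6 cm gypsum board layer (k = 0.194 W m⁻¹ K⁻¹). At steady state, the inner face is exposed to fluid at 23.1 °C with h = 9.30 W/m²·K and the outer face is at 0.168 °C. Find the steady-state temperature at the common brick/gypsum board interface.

T = 19.2 °C

Treat each layer as a resistance in series:
  R_conv,in = 1/(hA) = 1/(9.30·27.9) = 0.003854 K/W
  R_common brick = L/(kA) = 0.141/(0.675·27.9) = 0.007487 K/W
  R_gypsum board = L/(kA) = 0.296/(0.194·27.9) = 0.05469 K/W
ΣR = 0.003854 + 0.007487 + 0.05469 = 0.06603 K/W
Q = ΔT/ΣR = (23.1 °C − 0.168 °C)/0.06603 = 347.3 W
From the inner boundary to the common brick/gypsum board interface, ΣR_partial = 0.01134 K/W.
T_interface = T_in − Q·ΣR_partial = 23.1 °C − (347.3)(0.01134) = 19.2 °C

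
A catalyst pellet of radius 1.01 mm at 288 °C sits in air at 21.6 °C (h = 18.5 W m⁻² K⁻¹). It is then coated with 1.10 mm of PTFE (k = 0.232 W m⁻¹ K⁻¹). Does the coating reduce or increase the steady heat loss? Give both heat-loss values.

increases: 0.0632 → 0.233 W

Critical radius for a sphere: r_cr = 2k/h = 0.0251 m = 2.51 cm.
Outer radius after coating: r₂ = 0.00101 + 0.00110 = 0.00211 m.
Since r₁ < r_cr and r₂ ≤ r_cr, the coating moves toward the maximum at r_cr — heat loss rises.
Bare: R = 1/(4πr₁²h) = 4217 K/W; Q = 266.4/4217 = 0.0632 W.
Coated: R = R_cond + R_conv = 1143 K/W; Q = 266.4/1143 = 0.233 W.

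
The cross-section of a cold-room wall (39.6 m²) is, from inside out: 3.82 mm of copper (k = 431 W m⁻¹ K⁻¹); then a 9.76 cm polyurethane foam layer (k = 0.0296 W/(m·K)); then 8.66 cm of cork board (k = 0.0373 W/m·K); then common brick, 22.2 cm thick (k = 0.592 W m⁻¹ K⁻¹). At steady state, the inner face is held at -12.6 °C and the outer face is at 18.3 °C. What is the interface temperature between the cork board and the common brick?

T = 16.4 °C

Resistance network (inner→outer):
  R_copper = L/(kA) = 0.00382/(431·39.6) = 2.238×10^-7 K/W
  R_polyurethane foam = L/(kA) = 0.0976/(0.0296·39.6) = 0.08327 K/W
  R_cork board = L/(kA) = 0.0866/(0.0373·39.6) = 0.05863 K/W
  R_common brick = L/(kA) = 0.222/(0.592·39.6) = 0.009470 K/W
ΣR = 2.238×10^-7 + 0.08327 + 0.05863 + 0.009470 = 0.1514 K/W
Q = ΔT/ΣR = (-12.6 °C − 18.3 °C)/0.1514 = -204.1 W
From the inner boundary to the cork board/common brick interface, ΣR_partial = 0.1419 K/W.
T_interface = T_in − Q·ΣR_partial = -12.6 °C − (-204.1)(0.1419) = 16.4 °C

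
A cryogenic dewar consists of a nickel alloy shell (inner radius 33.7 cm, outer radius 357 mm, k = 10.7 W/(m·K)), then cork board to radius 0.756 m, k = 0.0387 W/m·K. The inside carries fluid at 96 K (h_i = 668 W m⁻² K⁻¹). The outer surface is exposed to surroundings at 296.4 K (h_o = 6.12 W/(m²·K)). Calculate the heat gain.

Q = 65.4 W

Series thermal resistances, inner to outer:
  R_conv,in = 1/(4πr²h) = 1/(4π·0.337²·668) = 0.001049 K/W
  R_nickel alloy = (1/0.337 − 1/0.357)/(4πk) = 0.1662/(4π·10.7) = 0.001236 K/W
  R_cork board = (1/0.357 − 1/0.756)/(4πk) = 1.478/(4π·0.0387) = 3.040 K/W
  R_conv,out = 1/(4πr²h) = 1/(4π·0.756²·6.12) = 0.02275 K/W
ΣR = 0.001049 + 0.001236 + 3.040 + 0.02275 = 3.065 K/W
Q = ΔT/ΣR = (96 K − 296.4 K)/3.065 = -65.4 W
(Negative Q ⇒ heat flows inward; heat gain = 65.4 W.)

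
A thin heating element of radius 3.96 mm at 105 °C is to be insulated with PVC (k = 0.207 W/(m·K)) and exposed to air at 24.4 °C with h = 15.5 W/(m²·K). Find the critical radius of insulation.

For a cylinder, r_cr = k_ins/h = 0.207/15.5 = 0.0134 m = 1.34 cm

r_cr = 1.34 cm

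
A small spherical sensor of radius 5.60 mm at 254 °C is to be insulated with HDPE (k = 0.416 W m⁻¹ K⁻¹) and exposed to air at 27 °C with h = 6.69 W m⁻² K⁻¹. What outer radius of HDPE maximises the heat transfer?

r_cr = 12.4 cm

For a sphere, r_cr = 2k_ins/h = 2·0.416/6.69 = 0.124 m = 12.4 cm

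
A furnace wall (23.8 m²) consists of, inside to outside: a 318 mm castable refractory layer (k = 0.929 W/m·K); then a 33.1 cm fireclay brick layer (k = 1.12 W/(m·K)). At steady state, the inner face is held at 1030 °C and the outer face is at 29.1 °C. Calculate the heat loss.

Treat each layer as a resistance in series:
  R_castable refractory = L/(kA) = 0.318/(0.929·23.8) = 0.01438 K/W
  R_fireclay brick = L/(kA) = 0.331/(1.12·23.8) = 0.01242 K/W
ΣR = 0.01438 + 0.01242 = 0.02680 K/W
Q = ΔT/ΣR = (1030 °C − 29.1 °C)/0.02680 = 37300 W

Q = 37300 W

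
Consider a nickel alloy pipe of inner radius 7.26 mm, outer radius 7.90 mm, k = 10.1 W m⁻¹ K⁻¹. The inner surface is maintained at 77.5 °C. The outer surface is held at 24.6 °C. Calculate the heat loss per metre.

Q' = 2πk·ΔT/ln(r₂/r₁) = 2π × 10.1 × 52.9 / ln(0.00790/0.00726) = 39700 W/m

Q' = 39.7 kW/m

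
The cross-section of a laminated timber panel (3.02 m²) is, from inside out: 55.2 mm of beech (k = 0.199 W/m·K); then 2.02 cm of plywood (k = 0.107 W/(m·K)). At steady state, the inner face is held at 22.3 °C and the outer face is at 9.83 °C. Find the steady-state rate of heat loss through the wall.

Resistance network (inner→outer):
  R_beech = L/(kA) = 0.0552/(0.199·3.02) = 0.09185 K/W
  R_plywood = L/(kA) = 0.0202/(0.107·3.02) = 0.06251 K/W
ΣR = 0.09185 + 0.06251 = 0.1544 K/W
Q = ΔT/ΣR = (22.3 °C − 9.83 °C)/0.1544 = 80.8 W

Q = 80.8 W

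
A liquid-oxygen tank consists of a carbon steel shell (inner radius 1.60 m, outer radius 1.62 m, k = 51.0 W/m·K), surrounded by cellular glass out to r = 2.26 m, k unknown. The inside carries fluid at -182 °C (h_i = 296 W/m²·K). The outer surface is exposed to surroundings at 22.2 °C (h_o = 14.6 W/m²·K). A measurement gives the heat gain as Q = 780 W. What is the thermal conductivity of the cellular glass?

ΣR = ΔT/Q = |-182 − 22.2|/780 = 0.2618 K/W
Known resistances:
  R_conv,in = 1/(4πr²h) = 1/(4π·1.60²·296) = 1.050×10^-4 K/W
  R_carbon steel = (1/1.60 − 1/1.62)/(4πk) = 0.007716/(4π·51.0) = 1.204×10^-5 K/W
  R_conv,out = 1/(4πr²h) = 1/(4π·2.26²·14.6) = 0.001067 K/W
R_cellular glass = ΣR − ΣR_known = 0.2618 − 0.001184 = 0.2606 K/W
(1/r₁−1/r₂)/(4πk) = 0.2606 ⇒ k = 0.1748/(4π·0.2606) = 0.0534 W/m·K

k = 0.0534 W/m·K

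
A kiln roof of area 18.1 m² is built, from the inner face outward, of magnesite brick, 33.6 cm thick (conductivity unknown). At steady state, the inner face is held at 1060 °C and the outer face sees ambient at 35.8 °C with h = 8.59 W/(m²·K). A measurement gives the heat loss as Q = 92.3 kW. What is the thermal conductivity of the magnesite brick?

ΣR = ΔT/Q = |1060 − 35.8|/92300 = 0.01110 K/W
Known resistances:
  R_conv,out = 1/(hA) = 1/(8.59·18.1) = 0.006432 K/W
R_magnesite brick = ΣR − ΣR_known = 0.01110 − 0.006432 = 0.004668 K/W
L/(kA) = 0.004668 ⇒ k = 0.336/(0.004668·18.1) = 3.98 W/m·K

k = 3.98 W/m·K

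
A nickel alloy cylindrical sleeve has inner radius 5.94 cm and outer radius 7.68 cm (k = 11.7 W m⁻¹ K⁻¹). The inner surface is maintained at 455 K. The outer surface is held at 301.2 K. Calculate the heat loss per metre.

Q' = 44000 W/m

Q' = 2πk·ΔT/ln(r₂/r₁) = 2π × 11.7 × 153.8 / ln(0.0768/0.0594) = 44000 W/m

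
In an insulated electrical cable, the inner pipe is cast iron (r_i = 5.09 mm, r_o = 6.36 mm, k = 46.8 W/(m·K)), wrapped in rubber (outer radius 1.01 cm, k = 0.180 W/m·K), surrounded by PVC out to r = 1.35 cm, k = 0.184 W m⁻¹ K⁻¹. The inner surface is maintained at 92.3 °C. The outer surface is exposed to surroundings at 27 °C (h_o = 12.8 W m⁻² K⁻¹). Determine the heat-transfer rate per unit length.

Series thermal resistances, inner to outer:
  R'_cast iron = ln(0.00636/0.00509)/(2πk) = 0.2228/(2π·46.8) = 7.575×10^-4 m·K/W
  R'_rubber = ln(0.0101/0.00636)/(2πk) = 0.4625/(2π·0.180) = 0.4089 m·K/W
  R'_PVC = ln(0.0135/0.0101)/(2πk) = 0.2902/(2π·0.184) = 0.2510 m·K/W
  R'_conv,out = 1/(2πr h) = 1/(2π·0.0135·12.8) = 0.9210 m·K/W
ΣR = 7.575×10^-4 + 0.4089 + 0.2510 + 0.9210 = 1.582 m·K/W
Q' = ΔT/ΣR = (92.3 °C − 27 °C)/1.582 = 41.3 W/m

Q' = 41.3 W/m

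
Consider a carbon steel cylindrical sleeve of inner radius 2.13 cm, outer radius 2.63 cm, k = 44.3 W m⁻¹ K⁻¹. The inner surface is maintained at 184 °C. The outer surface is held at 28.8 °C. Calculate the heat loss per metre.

Q' = 2πk·ΔT/ln(r₂/r₁) = 2π × 44.3 × 155.2 / ln(0.0263/0.0213) = 2.05×10^5 W/m

Q' = 205 kW/m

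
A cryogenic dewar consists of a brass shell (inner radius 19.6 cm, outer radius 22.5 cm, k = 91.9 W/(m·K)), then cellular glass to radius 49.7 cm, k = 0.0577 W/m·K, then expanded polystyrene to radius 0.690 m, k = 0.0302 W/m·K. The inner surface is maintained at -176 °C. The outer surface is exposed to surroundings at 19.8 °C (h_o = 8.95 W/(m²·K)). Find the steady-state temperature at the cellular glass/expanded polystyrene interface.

T = -40.7 °C

Treat each layer as a resistance in series:
  R_brass = (1/0.196 − 1/0.225)/(4πk) = 0.6576/(4π·91.9) = 5.694×10^-4 K/W
  R_cellular glass = (1/0.225 − 1/0.497)/(4πk) = 2.432/(4π·0.0577) = 3.355 K/W
  R_expanded polystyrene = (1/0.497 − 1/0.690)/(4πk) = 0.5628/(4π·0.0302) = 1.483 K/W
  R_conv,out = 1/(4πr²h) = 1/(4π·0.690²·8.95) = 0.01868 K/W
ΣR = 5.694×10^-4 + 3.355 + 1.483 + 0.01868 = 4.857 K/W
Q = ΔT/ΣR = (-176 °C − 19.8 °C)/4.857 = -40.31 W
From the inner boundary to the cellular glass/expanded polystyrene interface, ΣR_partial = 3.356 K/W.
T_interface = T_in − Q·ΣR_partial = -176 °C − (-40.31)(3.356) = -40.7 °C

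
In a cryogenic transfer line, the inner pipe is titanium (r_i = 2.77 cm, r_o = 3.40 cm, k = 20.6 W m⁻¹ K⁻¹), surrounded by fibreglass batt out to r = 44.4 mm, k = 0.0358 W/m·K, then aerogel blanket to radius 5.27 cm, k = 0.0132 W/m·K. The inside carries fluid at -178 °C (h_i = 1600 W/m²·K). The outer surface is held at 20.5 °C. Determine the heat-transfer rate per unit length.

Resistance network (inner→outer):
  R'_conv,in = 1/(2πr h) = 1/(2π·0.0277·1600) = 0.003591 m·K/W
  R'_titanium = ln(0.0340/0.0277)/(2πk) = 0.2049/(2π·20.6) = 0.001583 m·K/W
  R'_fibreglass batt = ln(0.0444/0.0340)/(2πk) = 0.2669/(2π·0.0358) = 1.186 m·K/W
  R'_aerogel blanket = ln(0.0527/0.0444)/(2πk) = 0.1714/(2π·0.0132) = 2.066 m·K/W
ΣR = 0.003591 + 0.001583 + 1.186 + 2.066 = 3.257 m·K/W
Q' = ΔT/ΣR = (-178 °C − 20.5 °C)/3.257 = -60.9 W/m
(Negative Q' ⇒ heat flows inward; heat gain = 60.9 W/m.)

Q' = 60.9 W/m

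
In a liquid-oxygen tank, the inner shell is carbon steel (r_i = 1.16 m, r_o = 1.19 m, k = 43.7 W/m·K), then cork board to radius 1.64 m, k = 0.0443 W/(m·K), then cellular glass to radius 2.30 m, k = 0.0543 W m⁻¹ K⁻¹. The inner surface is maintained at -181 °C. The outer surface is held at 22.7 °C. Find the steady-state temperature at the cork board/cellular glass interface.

Treat each layer as a resistance in series:
  R_carbon steel = (1/1.16 − 1/1.19)/(4πk) = 0.02173/(4π·43.7) = 3.958×10^-5 K/W
  R_cork board = (1/1.19 − 1/1.64)/(4πk) = 0.2306/(4π·0.0443) = 0.4142 K/W
  R_cellular glass = (1/1.64 − 1/2.30)/(4πk) = 0.1750/(4π·0.0543) = 0.2564 K/W
ΣR = 3.958×10^-5 + 0.4142 + 0.2564 = 0.6706 K/W
Q = ΔT/ΣR = (-181 °C − 22.7 °C)/0.6706 = -303.8 W
From the inner boundary to the cork board/cellular glass interface, ΣR_partial = 0.4142 K/W.
T_interface = T_in − Q·ΣR_partial = -181 °C − (-303.8)(0.4142) = -55.2 °C

T = -55.2 °C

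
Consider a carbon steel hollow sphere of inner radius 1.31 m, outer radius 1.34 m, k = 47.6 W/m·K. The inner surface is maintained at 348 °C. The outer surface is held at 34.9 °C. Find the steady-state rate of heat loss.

Q = 4πk·ΔT/(1/r₁ − 1/r₂) = 4π × 47.6 × 313.1 / (1/1.31 − 1/1.34) = 1.10×10^7 W

Q = 11000 kW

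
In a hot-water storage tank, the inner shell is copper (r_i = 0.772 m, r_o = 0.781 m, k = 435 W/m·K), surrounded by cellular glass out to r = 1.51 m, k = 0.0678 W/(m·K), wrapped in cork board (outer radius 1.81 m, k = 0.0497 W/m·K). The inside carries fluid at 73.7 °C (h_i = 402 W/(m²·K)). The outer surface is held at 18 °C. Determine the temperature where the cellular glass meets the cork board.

Treat each layer as a resistance in series:
  R_conv,in = 1/(4πr²h) = 1/(4π·0.772²·402) = 3.321×10^-4 K/W
  R_copper = (1/0.772 − 1/0.781)/(4πk) = 0.01493/(4π·435) = 2.731×10^-6 K/W
  R_cellular glass = (1/0.781 − 1/1.51)/(4πk) = 0.6182/(4π·0.0678) = 0.7255 K/W
  R_cork board = (1/1.51 − 1/1.81)/(4πk) = 0.1098/(4π·0.0497) = 0.1758 K/W
ΣR = 3.321×10^-4 + 2.731×10^-6 + 0.7255 + 0.1758 = 0.9016 K/W
Q = ΔT/ΣR = (73.7 °C − 18 °C)/0.9016 = 61.78 W
From the inner boundary to the cellular glass/cork board interface, ΣR_partial = 0.7258 K/W.
T_interface = T_in − Q·ΣR_partial = 73.7 °C − (61.78)(0.7258) = 28.9 °C

T = 28.9 °C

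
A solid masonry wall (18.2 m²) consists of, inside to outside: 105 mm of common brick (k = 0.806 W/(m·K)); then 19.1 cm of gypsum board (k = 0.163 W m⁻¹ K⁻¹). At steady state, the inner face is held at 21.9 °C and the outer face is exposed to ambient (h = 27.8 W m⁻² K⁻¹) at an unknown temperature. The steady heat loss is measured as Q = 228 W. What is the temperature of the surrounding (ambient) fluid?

Series resistances:
  R_common brick = L/(kA) = 0.105/(0.806·18.2) = 0.007158 K/W
  R_gypsum board = L/(kA) = 0.191/(0.163·18.2) = 0.06438 K/W
  R_conv,out = 1/(hA) = 1/(27.8·18.2) = 0.001976 K/W
ΣR = 0.07352 K/W
ΔT = Q·ΣR = 228 × 0.07352 = 16.76 K
Heat flows outward, so T_out = T_in − ΔT = 21.9 − 16.76 = 5.14 °C

T_out = 5.14 °C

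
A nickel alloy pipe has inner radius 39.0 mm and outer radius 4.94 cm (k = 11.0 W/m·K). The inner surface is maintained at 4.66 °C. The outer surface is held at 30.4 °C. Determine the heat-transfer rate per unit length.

Q' = 7.53 kW/m

Q' = 2πk·ΔT/ln(r₂/r₁) = 2π × 11.0 × 25.74 / ln(0.0494/0.0390) = 7530 W/m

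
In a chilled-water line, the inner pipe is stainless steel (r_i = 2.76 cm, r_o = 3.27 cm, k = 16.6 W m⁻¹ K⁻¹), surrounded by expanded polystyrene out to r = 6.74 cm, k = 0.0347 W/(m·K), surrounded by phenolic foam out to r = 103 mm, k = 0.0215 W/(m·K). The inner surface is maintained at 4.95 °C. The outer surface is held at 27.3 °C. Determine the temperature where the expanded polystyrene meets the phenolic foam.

Series thermal resistances, inner to outer:
  R'_stainless steel = ln(0.0327/0.0276)/(2πk) = 0.1696/(2π·16.6) = 0.001626 m·K/W
  R'_expanded polystyrene = ln(0.0674/0.0327)/(2πk) = 0.7233/(2π·0.0347) = 3.317 m·K/W
  R'_phenolic foam = ln(0.103/0.0674)/(2πk) = 0.4241/(2π·0.0215) = 3.139 m·K/W
ΣR = 0.001626 + 3.317 + 3.139 = 6.458 m·K/W
Q' = ΔT/ΣR = (4.95 °C − 27.3 °C)/6.458 = -3.461 W/m
From the inner boundary to the expanded polystyrene/phenolic foam interface, ΣR_partial = 3.319 m·K/W.
T_interface = T_in − Q'·ΣR_partial = 4.95 °C − (-3.461)(3.319) = 16.4 °C

T = 16.4 °C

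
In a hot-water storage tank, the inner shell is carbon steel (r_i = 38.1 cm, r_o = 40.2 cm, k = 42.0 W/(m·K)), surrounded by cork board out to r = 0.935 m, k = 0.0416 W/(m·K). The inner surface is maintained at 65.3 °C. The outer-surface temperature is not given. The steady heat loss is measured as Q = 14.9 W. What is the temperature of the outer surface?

Sum the resistances:
  R_carbon steel = (1/0.381 − 1/0.402)/(4πk) = 0.1371/(4π·42.0) = 2.598×10^-4 K/W
  R_cork board = (1/0.402 − 1/0.935)/(4πk) = 1.418/(4π·0.0416) = 2.713 K/W
ΣR = 2.713 K/W
ΔT = Q·ΣR = 14.9 × 2.713 = 40.42 K
Heat flows outward, so T_out = T_in − ΔT = 65.3 − 40.42 = 24.9 °C

T_out = 24.9 °C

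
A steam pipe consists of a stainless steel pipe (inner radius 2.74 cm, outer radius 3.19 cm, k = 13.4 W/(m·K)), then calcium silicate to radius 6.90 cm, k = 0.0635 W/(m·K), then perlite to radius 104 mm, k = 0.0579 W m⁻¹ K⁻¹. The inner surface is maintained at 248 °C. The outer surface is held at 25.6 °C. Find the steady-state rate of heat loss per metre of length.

Series thermal resistances, inner to outer:
  R'_stainless steel = ln(0.0319/0.0274)/(2πk) = 0.1521/(2π·13.4) = 0.001806 m·K/W
  R'_calcium silicate = ln(0.0690/0.0319)/(2πk) = 0.7715/(2π·0.0635) = 1.934 m·K/W
  R'_perlite = ln(0.104/0.0690)/(2πk) = 0.4103/(2π·0.0579) = 1.128 m·K/W
ΣR = 0.001806 + 1.934 + 1.128 = 3.064 m·K/W
Q' = ΔT/ΣR = (248 °C − 25.6 °C)/3.064 = 72.6 W/m

Q' = 72.6 W/m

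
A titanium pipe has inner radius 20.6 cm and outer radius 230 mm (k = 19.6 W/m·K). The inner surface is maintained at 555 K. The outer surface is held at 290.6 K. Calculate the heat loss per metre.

Q' = 2.95×10^5 W/m

Q' = 2πk·ΔT/ln(r₂/r₁) = 2π × 19.6 × 264.4 / ln(0.230/0.206) = 2.95×10^5 W/m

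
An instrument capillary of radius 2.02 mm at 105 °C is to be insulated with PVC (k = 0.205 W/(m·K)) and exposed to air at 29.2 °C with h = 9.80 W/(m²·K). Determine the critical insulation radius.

For a cylinder, r_cr = k_ins/h = 0.205/9.80 = 0.0209 m = 2.09 cm

r_cr = 2.09 cm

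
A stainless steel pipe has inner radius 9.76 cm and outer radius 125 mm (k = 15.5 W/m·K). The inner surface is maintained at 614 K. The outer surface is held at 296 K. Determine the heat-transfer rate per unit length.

Q' = 2πk·ΔT/ln(r₂/r₁) = 2π × 15.5 × 318 / ln(0.125/0.0976) = 1.25×10^5 W/m

Q' = 1.25×10^5 W/m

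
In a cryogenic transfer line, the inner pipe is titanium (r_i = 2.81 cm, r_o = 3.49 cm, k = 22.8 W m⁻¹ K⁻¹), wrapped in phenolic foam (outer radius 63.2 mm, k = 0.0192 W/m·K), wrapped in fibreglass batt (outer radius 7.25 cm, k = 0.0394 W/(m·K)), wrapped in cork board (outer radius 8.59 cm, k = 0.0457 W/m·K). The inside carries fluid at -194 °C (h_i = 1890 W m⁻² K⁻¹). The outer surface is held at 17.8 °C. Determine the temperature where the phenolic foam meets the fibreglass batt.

T = -22.1 °C

Series thermal resistances, inner to outer:
  R'_conv,in = 1/(2πr h) = 1/(2π·0.0281·1890) = 0.002997 m·K/W
  R'_titanium = ln(0.0349/0.0281)/(2πk) = 0.2167/(2π·22.8) = 0.001513 m·K/W
  R'_phenolic foam = ln(0.0632/0.0349)/(2πk) = 0.5938/(2π·0.0192) = 4.922 m·K/W
  R'_fibreglass batt = ln(0.0725/0.0632)/(2πk) = 0.1373/(2π·0.0394) = 0.5545 m·K/W
  R'_cork board = ln(0.0859/0.0725)/(2πk) = 0.1696/(2π·0.0457) = 0.5906 m·K/W
ΣR = 0.002997 + 0.001513 + 4.922 + 0.5545 + 0.5906 = 6.072 m·K/W
Q' = ΔT/ΣR = (-194 °C − 17.8 °C)/6.072 = -34.88 W/m
From the inner boundary to the phenolic foam/fibreglass batt interface, ΣR_partial = 4.927 m·K/W.
T_interface = T_in − Q'·ΣR_partial = -194 °C − (-34.88)(4.927) = -22.1 °C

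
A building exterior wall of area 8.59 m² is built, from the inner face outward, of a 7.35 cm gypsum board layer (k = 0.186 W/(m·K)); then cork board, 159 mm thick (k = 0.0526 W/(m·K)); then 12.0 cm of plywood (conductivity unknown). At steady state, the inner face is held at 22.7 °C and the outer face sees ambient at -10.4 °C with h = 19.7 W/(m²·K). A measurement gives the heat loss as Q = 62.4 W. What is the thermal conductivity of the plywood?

ΣR = ΔT/Q = |22.7 − -10.4|/62.4 = 0.5304 K/W
Known resistances:
  R_gypsum board = L/(kA) = 0.0735/(0.186·8.59) = 0.04600 K/W
  R_cork board = L/(kA) = 0.159/(0.0526·8.59) = 0.3519 K/W
  R_conv,out = 1/(hA) = 1/(19.7·8.59) = 0.005909 K/W
R_plywood = ΣR − ΣR_known = 0.5304 − 0.4038 = 0.1266 K/W
L/(kA) = 0.1266 ⇒ k = 0.120/(0.1266·8.59) = 0.110 W/m·K

k = 0.110 W/m·K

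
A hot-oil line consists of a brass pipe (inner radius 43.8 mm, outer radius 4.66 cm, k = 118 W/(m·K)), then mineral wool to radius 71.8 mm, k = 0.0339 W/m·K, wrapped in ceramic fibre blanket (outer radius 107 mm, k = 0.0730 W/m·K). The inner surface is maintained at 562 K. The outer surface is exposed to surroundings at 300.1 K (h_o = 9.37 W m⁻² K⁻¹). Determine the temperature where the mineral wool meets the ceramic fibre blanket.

Resistance network (inner→outer):
  R'_brass = ln(0.0466/0.0438)/(2πk) = 0.06197/(2π·118) = 8.358×10^-5 m·K/W
  R'_mineral wool = ln(0.0718/0.0466)/(2πk) = 0.4323/(2π·0.0339) = 2.030 m·K/W
  R'_ceramic fibre blanket = ln(0.107/0.0718)/(2πk) = 0.3989/(2π·0.0730) = 0.8698 m·K/W
  R'_conv,out = 1/(2πr h) = 1/(2π·0.107·9.37) = 0.1587 m·K/W
ΣR = 8.358×10^-5 + 2.030 + 0.8698 + 0.1587 = 3.059 m·K/W
Q' = ΔT/ΣR = (562 K − 300.1 K)/3.059 = 85.62 W/m
From the inner boundary to the mineral wool/ceramic fibre blanket interface, ΣR_partial = 2.030 m·K/W.
T_interface = T_in − Q'·ΣR_partial = 562 K − (85.62)(2.030) = 388 K

T = 388 K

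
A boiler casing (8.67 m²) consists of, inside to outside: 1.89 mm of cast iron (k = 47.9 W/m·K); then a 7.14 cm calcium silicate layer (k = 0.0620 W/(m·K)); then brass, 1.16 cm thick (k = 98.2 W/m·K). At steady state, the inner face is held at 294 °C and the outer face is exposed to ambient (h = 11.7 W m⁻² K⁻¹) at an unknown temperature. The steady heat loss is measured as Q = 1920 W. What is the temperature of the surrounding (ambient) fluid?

Series resistances:
  R_cast iron = L/(kA) = 0.00189/(47.9·8.67) = 4.551×10^-6 K/W
  R_calcium silicate = L/(kA) = 0.0714/(0.0620·8.67) = 0.1328 K/W
  R_brass = L/(kA) = 0.0116/(98.2·8.67) = 1.362×10^-5 K/W
  R_conv,out = 1/(hA) = 1/(11.7·8.67) = 0.009858 K/W
ΣR = 0.1427 K/W
ΔT = Q·ΣR = 1920 × 0.1427 = 274.0 K
Heat flows outward, so T_out = T_in − ΔT = 294 − 274.0 = 20.0 °C

T_out = 20.0 °C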